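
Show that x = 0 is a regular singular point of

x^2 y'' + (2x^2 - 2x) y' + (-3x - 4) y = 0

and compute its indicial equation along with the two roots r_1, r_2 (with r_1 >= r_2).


Divide by x^2 to reach normal form y'' + P_1(x) y' + P_2(x) y = 0 with P_1(x) = 2 - 2/x and P_2(x) = -3/x - 4/x^2.
x = 0 is a singular point because the y'-coefficient 2 - 2/x has a pole at x = 0 and the y-coefficient -3/x - 4/x^2 has a pole at x = 0.
It is a regular singular point because x P_1(x) = p(x) = 2x - 2 and x^2 P_2(x) = q(x) = -3x - 4 are polynomials, hence analytic at x = 0.
p(0) = -2,  q(0) = -4.
Indicial equation: r(r-1) + p(0) r + q(0) = 0, i.e. r^2 + (p(0) - 1) r + q(0) = 0, i.e. r^2 - 3 r - 4 = 0.
Discriminant: (-3)^2 - 4(-4) = 25, so r = (3 ± 5)/2.
Solving: r_1 = 4, r_2 = -1.

indicial: r^2 - 3 r - 4 = 0; roots r_1 = 4, r_2 = -1


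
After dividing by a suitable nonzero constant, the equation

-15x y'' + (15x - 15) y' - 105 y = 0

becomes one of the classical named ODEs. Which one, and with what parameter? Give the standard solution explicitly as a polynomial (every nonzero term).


All three coefficients share the factor -15; dividing through by -15 gives  x y'' + (1 - x) y' + 7 y = 0.
This matches the Laguerre equation x y'' + (1 - x) y' + n y = 0 with n = 7; the polynomial solution is L_7(x).
With y = sum_k a_k x^k, matching x^k gives (k+1)k a_{k+1} + (k+1) a_{k+1} - k a_k + n a_k = 0, i.e. (k+1)^2 a_{k+1} = (k - n) a_k = (k - 7) a_k. The right side vanishes at k = 7, so the series terminates at degree 7.
Standard normalization L_n(0) = 1 gives a_0 = 1. Work upward with a_{k+1} = (k - 7) a_k / (k+1)^2:
  a_1 = (0 - 7)(1) / 1^2 = -7/1 = -7
  a_2 = (1 - 7)(-7) / 2^2 = 42/4 = 21/2
  a_3 = (2 - 7)(21/2) / 3^2 = (-105/2)/9 = -35/6
  a_4 = (3 - 7)(-35/6) / 4^2 = (70/3)/16 = 35/24
  a_5 = (4 - 7)(35/24) / 5^2 = (-35/8)/25 = -7/40
  a_6 = (5 - 7)(-7/40) / 6^2 = (7/20)/36 = 7/720
  a_7 = (6 - 7)(7/720) / 7^2 = (-7/720)/49 = -1/5040
Hence L_7(x) = -x^7/5040 + 7 x^6/720 - 7 x^5/40 + 35 x^4/24 - 35 x^3/6 + 21 x^2/2 - 7 x + 1.

L_7(x); series = -x^7/5040 + 7 x^6/720 - 7 x^5/40 + 35 x^4/24 - 35 x^3/6 + 21 x^2/2 - 7 x + 1


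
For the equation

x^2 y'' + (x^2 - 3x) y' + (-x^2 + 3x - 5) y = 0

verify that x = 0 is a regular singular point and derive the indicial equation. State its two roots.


Divide by x^2 to reach normal form y'' + P_1(x) y' + P_2(x) y = 0 with P_1(x) = 1 - 3/x and P_2(x) = -1 + 3/x - 5/x^2.
x = 0 is a singular point because the y'-coefficient 1 - 3/x has a pole at x = 0 and the y-coefficient -1 + 3/x - 5/x^2 has a pole at x = 0.
It is a regular singular point because x P_1(x) = p(x) = x - 3 and x^2 P_2(x) = q(x) = -x^2 + 3x - 5 are polynomials, hence analytic at x = 0.
p(0) = -3,  q(0) = -5.
Indicial equation: r(r-1) + p(0) r + q(0) = 0, i.e. r^2 + (p(0) - 1) r + q(0) = 0, i.e. r^2 - 4 r - 5 = 0.
Discriminant: (-4)^2 - 4(-5) = 36, so r = (4 ± 6)/2.
Solving: r_1 = 5, r_2 = -1.

indicial: r^2 - 4 r - 5 = 0; roots r_1 = 5, r_2 = -1


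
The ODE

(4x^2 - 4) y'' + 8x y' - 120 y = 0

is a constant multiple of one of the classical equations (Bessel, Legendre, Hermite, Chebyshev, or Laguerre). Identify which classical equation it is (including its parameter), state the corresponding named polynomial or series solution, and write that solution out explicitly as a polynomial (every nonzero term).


All three coefficients share the factor -4; dividing through by -4 gives  (1 - x^2) y'' - 2x y' + 30 y = 0.
This matches the Legendre equation (1 - x^2) y'' - 2x y' + n(n+1) y = 0 (note the -2x y' term) with n(n+1) = 30, so n = 5; the polynomial solution is P_5(x).
With y = sum_k a_k x^k, matching x^k gives (k+2)(k+1) a_{k+2} = [k(k+1) - n(n+1)] a_k = (k - 5)(k + 6) a_k. The right side vanishes at k = 5, so the series with the parity of 5 terminates at degree 5.
Standard normalization (P_n(1) = 1): leading coefficient (2n)!/(2^n (n!)^2) = 3628800/(32*14400) = 63/8, so a_5 = 63/8. Work downward with a_k = (k+1)(k+2) a_{k+2} / ((k - 5)(k + 6)):
  a_3 = (4)(5)(63/8) / ((3 - 5)(3 + 6)) = (315/2)/(-18) = -35/4
  a_1 = (2)(3)(-35/4) / ((1 - 5)(1 + 6)) = (-105/2)/(-28) = 15/8
Hence P_5(x) = 63 x^5/8 - 35 x^3/4 + 15 x/8.

P_5(x); series = 63 x^5/8 - 35 x^3/4 + 15 x/8


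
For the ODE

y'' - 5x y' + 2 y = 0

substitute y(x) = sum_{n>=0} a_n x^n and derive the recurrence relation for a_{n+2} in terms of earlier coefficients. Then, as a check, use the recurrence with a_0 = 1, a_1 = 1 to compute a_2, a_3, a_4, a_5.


Substitute y = sum_n a_n x^n.
y''(x) has coefficient (n+2)(n+1) a_{n+2} at x^n;
-5 x y'(x) has coefficient -5 n a_n at x^n (shift);
2 y(x) has coefficient 2 a_n at x^n.
Matching x^n: (n+2)(n+1) a_{n+2} + (-5n + 2) a_n = 0.
Thus a_{n+2} = (5n - 2) / ((n+1)(n+2)) * a_n.

Check with a_0 = 1, a_1 = 1 (apply the recurrence for n = 0, 1, 2, 3): a_0 = 1, a_1 = 1, a_2 = -1, a_3 = 1/2, a_4 = -2/3, a_5 = 13/40.

a_(n+2) = (5n - 2) / ((n+1)(n+2)) * a_n; check: a_0 = 1, a_1 = 1, a_2 = -1, a_3 = 1/2, a_4 = -2/3, a_5 = 13/40


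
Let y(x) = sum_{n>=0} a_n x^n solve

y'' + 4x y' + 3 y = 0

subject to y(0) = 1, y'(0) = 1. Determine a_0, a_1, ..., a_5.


Ansatz: y(x) = sum_{n>=0} a_n x^n, so y'(x) = sum_{n>=1} n a_n x^(n-1) and y''(x) = sum_{n>=2} n(n-1) a_n x^(n-2).
Substitute into P(x) y'' + Q(x) y' + R(x) y = 0 with P(x) = 1, Q(x) = 4x, R(x) = 3, and match powers of x.
Initial conditions: a_0 = 1, a_1 = 1.
Setting the coefficient of each power of x to zero and solving order by order (substituting the coefficients already found):
  x^0: 2 a_2 + 3 a_0 = 0  ->  2 a_2 = -3 a_0 = -3  ->  a_2 = -3/2
  x^1: 6 a_3 + 7 a_1 = 0  ->  6 a_3 = -7 a_1 = -7  ->  a_3 = -7/6
  x^2: 12 a_4 + 11 a_2 = 0  ->  12 a_4 = -11 a_2 = 33/2  ->  a_4 = 11/8
  x^3: 20 a_5 + 15 a_3 = 0  ->  20 a_5 = -15 a_3 = 35/2  ->  a_5 = 7/8
Truncated series: y(x) = 1 + x - (3/2) x^2 - (7/6) x^3 + (11/8) x^4 + (7/8) x^5 + O(x^6).

a_0 = 1; a_1 = 1; a_2 = -3/2; a_3 = -7/6; a_4 = 11/8; a_5 = 7/8


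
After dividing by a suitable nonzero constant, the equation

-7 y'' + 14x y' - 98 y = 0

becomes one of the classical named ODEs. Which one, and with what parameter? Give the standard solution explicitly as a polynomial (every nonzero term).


All three coefficients share the factor -7; dividing through by -7 gives  y'' - 2x y' + 14 y = 0.
This matches the Hermite equation y'' - 2x y' + 2n y = 0 with 2n = 14, so n = 7; the polynomial solution is H_7(x).
With y = sum_k a_k x^k, matching x^k gives (k+2)(k+1) a_{k+2} = 2(k - n) a_k = 2(k - 7) a_k. The right side vanishes at k = 7, so the series with the parity of 7 terminates at degree 7.
Standard normalization: leading coefficient of H_n is 2^n, so a_7 = 2^7 = 128. Work downward with a_k = (k+1)(k+2) a_{k+2} / (2(k - n)):
  a_5 = (6)(7)(128) / (2(5 - 7)) = 5376/(-4) = -1344
  a_3 = (4)(5)(-1344) / (2(3 - 7)) = -26880/(-8) = 3360
  a_1 = (2)(3)(3360) / (2(1 - 7)) = 20160/(-12) = -1680
Hence H_7(x) = 128 x^7 - 1344 x^5 + 3360 x^3 - 1680 x.

H_7(x); series = 128 x^7 - 1344 x^5 + 3360 x^3 - 1680 x


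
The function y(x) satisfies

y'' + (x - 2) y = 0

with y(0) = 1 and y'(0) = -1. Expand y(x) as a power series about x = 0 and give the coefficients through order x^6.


Ansatz: y(x) = sum_{n>=0} a_n x^n, so y'(x) = sum_{n>=1} n a_n x^(n-1) and y''(x) = sum_{n>=2} n(n-1) a_n x^(n-2).
Substitute into P(x) y'' + Q(x) y' + R(x) y = 0 with P(x) = 1, Q(x) = 0, R(x) = x - 2, and match powers of x.
Initial conditions: a_0 = 1, a_1 = -1.
Setting the coefficient of each power of x to zero and solving order by order (substituting the coefficients already found):
  x^0: 2 a_2 - 2 a_0 = 0  ->  2 a_2 = 2 a_0 = 2  ->  a_2 = 1
  x^1: 6 a_3 - 2 a_1 + a_0 = 0  ->  6 a_3 = 2 a_1 - a_0 = -3  ->  a_3 = -1/2
  x^2: 12 a_4 - 2 a_2 + a_1 = 0  ->  12 a_4 = 2 a_2 - a_1 = 3  ->  a_4 = 1/4
  x^3: 20 a_5 - 2 a_3 + a_2 = 0  ->  20 a_5 = 2 a_3 - a_2 = -2  ->  a_5 = -1/10
  x^4: 30 a_6 - 2 a_4 + a_3 = 0  ->  30 a_6 = 2 a_4 - a_3 = 1  ->  a_6 = 1/30
Truncated series: y(x) = 1 - x + x^2 - (1/2) x^3 + (1/4) x^4 - (1/10) x^5 + (1/30) x^6 + O(x^7).

a_0 = 1; a_1 = -1; a_2 = 1; a_3 = -1/2; a_4 = 1/4; a_5 = -1/10; a_6 = 1/30


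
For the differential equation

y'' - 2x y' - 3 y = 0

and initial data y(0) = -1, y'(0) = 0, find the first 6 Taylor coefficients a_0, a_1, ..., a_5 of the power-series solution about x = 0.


Ansatz: y(x) = sum_{n>=0} a_n x^n, so y'(x) = sum_{n>=1} n a_n x^(n-1) and y''(x) = sum_{n>=2} n(n-1) a_n x^(n-2).
Substitute into P(x) y'' + Q(x) y' + R(x) y = 0 with P(x) = 1, Q(x) = -2x, R(x) = -3, and match powers of x.
Initial conditions: a_0 = -1, a_1 = 0.
Setting the coefficient of each power of x to zero and solving order by order (substituting the coefficients already found):
  x^0: 2 a_2 - 3 a_0 = 0  ->  2 a_2 = 3 a_0 = -3  ->  a_2 = -3/2
  x^1: 6 a_3 - 5 a_1 = 0  ->  6 a_3 = 5 a_1 = 0  ->  a_3 = 0
  x^2: 12 a_4 - 7 a_2 = 0  ->  12 a_4 = 7 a_2 = -21/2  ->  a_4 = -7/8
  x^3: 20 a_5 - 9 a_3 = 0  ->  20 a_5 = 9 a_3 = 0  ->  a_5 = 0
Truncated series: y(x) = -1 - (3/2) x^2 - (7/8) x^4 + O(x^6).

a_0 = -1; a_1 = 0; a_2 = -3/2; a_3 = 0; a_4 = -7/8; a_5 = 0


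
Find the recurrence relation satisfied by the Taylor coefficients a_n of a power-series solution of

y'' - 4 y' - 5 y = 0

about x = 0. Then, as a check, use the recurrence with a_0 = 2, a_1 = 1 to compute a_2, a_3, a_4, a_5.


Substitute y = sum_n a_n x^n.
y''(x) has coefficient (n+2)(n+1) a_{n+2} at x^n;
-4 y'(x) has coefficient -4 (n+1) a_{n+1} at x^n;
-5 y(x) has coefficient -5 a_n at x^n.
Matching x^n: (n+2)(n+1) a_{n+2} - 4 (n+1) a_{n+1} - 5 a_n = 0.
Thus a_{n+2} = [4 (n+1) a_{n+1} + 5 a_n] / ((n+1)(n+2)).

Check with a_0 = 2, a_1 = 1 (apply the recurrence for n = 0, 1, 2, 3): a_0 = 2, a_1 = 1, a_2 = 7, a_3 = 61/6, a_4 = 157/12, a_5 = 1561/120.

a_(n+2) = [4 (n+1) a_(n+1) + 5 a_n] / ((n+1)(n+2)); check: a_0 = 2, a_1 = 1, a_2 = 7, a_3 = 61/6, a_4 = 157/12, a_5 = 1561/120


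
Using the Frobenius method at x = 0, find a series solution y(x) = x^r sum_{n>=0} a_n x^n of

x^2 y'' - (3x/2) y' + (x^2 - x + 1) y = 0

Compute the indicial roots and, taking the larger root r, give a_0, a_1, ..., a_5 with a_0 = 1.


Write in Frobenius form y'' + (p(x)/x) y' + (q(x)/x^2) y = 0:
  p(x) = -3/2,  q(x) = x^2 - x + 1.
Indicial equation: r(r-1) + (-3/2) r + (1) = 0 -> roots r_1 = 2, r_2 = 1/2.
Take r = r_1 = 2. Let y(x) = x^r sum_{n>=0} a_n x^n with a_0 = 1.
Substitute y = x^r sum a_n x^n and match x^{r+n}. The recurrence is
  D(n) a_n - 1 a_{n-1} + 1 a_{n-2} = 0,  where D(n) = (r+n)(r+n-1) + (-3/2)(r+n) + (1).
  a_n = [1 a_{n-1} - 1 a_{n-2}] / D(n).
Since the indicial polynomial factors as (r - r_1)(r - r_2), D(n) = (r_1 + n - r_1)(r_1 + n - r_2) = n(n + 3/2).
Evaluating step by step (a_0 = 1):
  n = 1: D(1) = 1(1 + 3/2) = 5/2; numerator = 1(1) = 1; a_1 = (1)/(5/2) = 2/5
  n = 2: D(2) = 2(2 + 3/2) = 7; numerator = 1(2/5) - 1(1) = -3/5; a_2 = (-3/5)/(7) = -3/35
  n = 3: D(3) = 3(3 + 3/2) = 27/2; numerator = 1(-3/35) - 1(2/5) = -17/35; a_3 = (-17/35)/(27/2) = -34/945
  n = 4: D(4) = 4(4 + 3/2) = 22; numerator = 1(-34/945) - 1(-3/35) = 47/945; a_4 = (47/945)/(22) = 47/20790
  n = 5: D(5) = 5(5 + 3/2) = 65/2; numerator = 1(47/20790) - 1(-34/945) = 53/1386; a_5 = (53/1386)/(65/2) = 53/45045

r = 2; a_0 = 1; a_1 = 2/5; a_2 = -3/35; a_3 = -34/945; a_4 = 47/20790; a_5 = 53/45045


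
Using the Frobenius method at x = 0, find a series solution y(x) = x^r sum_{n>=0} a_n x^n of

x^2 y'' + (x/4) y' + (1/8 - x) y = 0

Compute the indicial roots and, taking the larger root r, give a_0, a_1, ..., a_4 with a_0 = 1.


Write in Frobenius form y'' + (p(x)/x) y' + (q(x)/x^2) y = 0:
  p(x) = 1/4,  q(x) = 1/8 - x.
Indicial equation: r(r-1) + (1/4) r + (1/8) = 0 -> roots r_1 = 1/2, r_2 = 1/4.
Take r = r_1 = 1/2. Let y(x) = x^r sum_{n>=0} a_n x^n with a_0 = 1.
Substitute y = x^r sum a_n x^n and match x^{r+n}. The recurrence is
  D(n) a_n - 1 a_{n-1} = 0,  where D(n) = (r+n)(r+n-1) + (1/4)(r+n) + (1/8).
  a_n = 1 / D(n) * a_{n-1}.
Since the indicial polynomial factors as (r - r_1)(r - r_2), D(n) = (r_1 + n - r_1)(r_1 + n - r_2) = n(n + 1/4).
Evaluating step by step (a_0 = 1):
  n = 1: D(1) = 1(1 + 1/4) = 5/4; numerator = 1(1) = 1; a_1 = (1)/(5/4) = 4/5
  n = 2: D(2) = 2(2 + 1/4) = 9/2; numerator = 1(4/5) = 4/5; a_2 = (4/5)/(9/2) = 8/45
  n = 3: D(3) = 3(3 + 1/4) = 39/4; numerator = 1(8/45) = 8/45; a_3 = (8/45)/(39/4) = 32/1755
  n = 4: D(4) = 4(4 + 1/4) = 17; numerator = 1(32/1755) = 32/1755; a_4 = (32/1755)/(17) = 32/29835

r = 1/2; a_0 = 1; a_1 = 4/5; a_2 = 8/45; a_3 = 32/1755; a_4 = 32/29835


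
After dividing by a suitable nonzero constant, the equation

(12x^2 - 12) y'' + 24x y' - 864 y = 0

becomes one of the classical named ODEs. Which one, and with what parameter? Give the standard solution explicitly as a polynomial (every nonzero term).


All three coefficients share the factor -12; dividing through by -12 gives  (1 - x^2) y'' - 2x y' + 72 y = 0.
This matches the Legendre equation (1 - x^2) y'' - 2x y' + n(n+1) y = 0 (note the -2x y' term) with n(n+1) = 72, so n = 8; the polynomial solution is P_8(x).
With y = sum_k a_k x^k, matching x^k gives (k+2)(k+1) a_{k+2} = [k(k+1) - n(n+1)] a_k = (k - 8)(k + 9) a_k. The right side vanishes at k = 8, so the series with the parity of 8 terminates at degree 8.
Standard normalization (P_n(1) = 1): leading coefficient (2n)!/(2^n (n!)^2) = 20922789888000/(256*1625702400) = 6435/128, so a_8 = 6435/128. Work downward with a_k = (k+1)(k+2) a_{k+2} / ((k - 8)(k + 9)):
  a_6 = (7)(8)(6435/128) / ((6 - 8)(6 + 9)) = (45045/16)/(-30) = -3003/32
  a_4 = (5)(6)(-3003/32) / ((4 - 8)(4 + 9)) = (-45045/16)/(-52) = 3465/64
  a_2 = (3)(4)(3465/64) / ((2 - 8)(2 + 9)) = (10395/16)/(-66) = -315/32
  a_0 = (1)(2)(-315/32) / ((0 - 8)(0 + 9)) = (-315/16)/(-72) = 35/128
Hence P_8(x) = 6435 x^8/128 - 3003 x^6/32 + 3465 x^4/64 - 315 x^2/32 + 35/128.

P_8(x); series = 6435 x^8/128 - 3003 x^6/32 + 3465 x^4/64 - 315 x^2/32 + 35/128


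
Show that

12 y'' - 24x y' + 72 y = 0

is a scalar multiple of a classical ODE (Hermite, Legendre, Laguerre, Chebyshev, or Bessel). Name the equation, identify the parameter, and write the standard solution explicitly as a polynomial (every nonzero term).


All three coefficients share the factor 12; dividing through by 12 gives  y'' - 2x y' + 6 y = 0.
This matches the Hermite equation y'' - 2x y' + 2n y = 0 with 2n = 6, so n = 3; the polynomial solution is H_3(x).
With y = sum_k a_k x^k, matching x^k gives (k+2)(k+1) a_{k+2} = 2(k - n) a_k = 2(k - 3) a_k. The right side vanishes at k = 3, so the series with the parity of 3 terminates at degree 3.
Standard normalization: leading coefficient of H_n is 2^n, so a_3 = 2^3 = 8. Work downward with a_k = (k+1)(k+2) a_{k+2} / (2(k - n)):
  a_1 = (2)(3)(8) / (2(1 - 3)) = 48/(-4) = -12
Hence H_3(x) = 8 x^3 - 12 x.

H_3(x); series = 8 x^3 - 12 x


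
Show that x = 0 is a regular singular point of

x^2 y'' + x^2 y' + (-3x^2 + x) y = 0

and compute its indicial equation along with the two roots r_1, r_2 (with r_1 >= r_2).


Divide by x^2 to reach normal form y'' + P_1(x) y' + P_2(x) y = 0 with P_1(x) = 1 and P_2(x) = -3 + 1/x.
x = 0 is a singular point because the y-coefficient -3 + 1/x has a pole at x = 0.
It is a regular singular point because x P_1(x) = p(x) = x and x^2 P_2(x) = q(x) = -3x^2 + x are polynomials, hence analytic at x = 0.
p(0) = 0,  q(0) = 0.
Indicial equation: r(r-1) + p(0) r + q(0) = 0, i.e. r^2 + (p(0) - 1) r + q(0) = 0, i.e. r^2 - 1 r = 0.
Discriminant: (-1)^2 - 4(0) = 1, so r = (1 ± 1)/2.
Solving: r_1 = 1, r_2 = 0.

indicial: r^2 - 1 r = 0; roots r_1 = 1, r_2 = 0


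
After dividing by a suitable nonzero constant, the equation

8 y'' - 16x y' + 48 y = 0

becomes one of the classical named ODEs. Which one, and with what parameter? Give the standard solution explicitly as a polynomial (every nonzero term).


All three coefficients share the factor 8; dividing through by 8 gives  y'' - 2x y' + 6 y = 0.
This matches the Hermite equation y'' - 2x y' + 2n y = 0 with 2n = 6, so n = 3; the polynomial solution is H_3(x).
With y = sum_k a_k x^k, matching x^k gives (k+2)(k+1) a_{k+2} = 2(k - n) a_k = 2(k - 3) a_k. The right side vanishes at k = 3, so the series with the parity of 3 terminates at degree 3.
Standard normalization: leading coefficient of H_n is 2^n, so a_3 = 2^3 = 8. Work downward with a_k = (k+1)(k+2) a_{k+2} / (2(k - n)):
  a_1 = (2)(3)(8) / (2(1 - 3)) = 48/(-4) = -12
Hence H_3(x) = 8 x^3 - 12 x.

H_3(x); series = 8 x^3 - 12 x


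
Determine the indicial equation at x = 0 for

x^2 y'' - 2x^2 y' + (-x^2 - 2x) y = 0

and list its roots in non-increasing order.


Divide by x^2 to reach normal form y'' + P_1(x) y' + P_2(x) y = 0 with P_1(x) = -2 and P_2(x) = -1 - 2/x.
x = 0 is a singular point because the y-coefficient -1 - 2/x has a pole at x = 0.
It is a regular singular point because x P_1(x) = p(x) = -2x and x^2 P_2(x) = q(x) = -x^2 - 2x are polynomials, hence analytic at x = 0.
p(0) = 0,  q(0) = 0.
Indicial equation: r(r-1) + p(0) r + q(0) = 0, i.e. r^2 + (p(0) - 1) r + q(0) = 0, i.e. r^2 - 1 r = 0.
Discriminant: (-1)^2 - 4(0) = 1, so r = (1 ± 1)/2.
Solving: r_1 = 1, r_2 = 0.

indicial: r^2 - 1 r = 0; roots r_1 = 1, r_2 = 0


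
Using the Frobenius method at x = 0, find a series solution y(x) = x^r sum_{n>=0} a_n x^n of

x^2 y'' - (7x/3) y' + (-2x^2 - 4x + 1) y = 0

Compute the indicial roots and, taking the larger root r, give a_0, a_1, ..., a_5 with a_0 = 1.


Write in Frobenius form y'' + (p(x)/x) y' + (q(x)/x^2) y = 0:
  p(x) = -7/3,  q(x) = -2x^2 - 4x + 1.
Indicial equation: r(r-1) + (-7/3) r + (1) = 0 -> roots r_1 = 3, r_2 = 1/3.
Take r = r_1 = 3. Let y(x) = x^r sum_{n>=0} a_n x^n with a_0 = 1.
Substitute y = x^r sum a_n x^n and match x^{r+n}. The recurrence is
  D(n) a_n - 4 a_{n-1} - 2 a_{n-2} = 0,  where D(n) = (r+n)(r+n-1) + (-7/3)(r+n) + (1).
  a_n = [4 a_{n-1} + 2 a_{n-2}] / D(n).
Since the indicial polynomial factors as (r - r_1)(r - r_2), D(n) = (r_1 + n - r_1)(r_1 + n - r_2) = n(n + 8/3).
Evaluating step by step (a_0 = 1):
  n = 1: D(1) = 1(1 + 8/3) = 11/3; numerator = 4(1) = 4; a_1 = (4)/(11/3) = 12/11
  n = 2: D(2) = 2(2 + 8/3) = 28/3; numerator = 4(12/11) + 2(1) = 70/11; a_2 = (70/11)/(28/3) = 15/22
  n = 3: D(3) = 3(3 + 8/3) = 17; numerator = 4(15/22) + 2(12/11) = 54/11; a_3 = (54/11)/(17) = 54/187
  n = 4: D(4) = 4(4 + 8/3) = 80/3; numerator = 4(54/187) + 2(15/22) = 471/187; a_4 = (471/187)/(80/3) = 1413/14960
  n = 5: D(5) = 5(5 + 8/3) = 115/3; numerator = 4(1413/14960) + 2(54/187) = 3573/3740; a_5 = (3573/3740)/(115/3) = 10719/430100

r = 3; a_0 = 1; a_1 = 12/11; a_2 = 15/22; a_3 = 54/187; a_4 = 1413/14960; a_5 = 10719/430100


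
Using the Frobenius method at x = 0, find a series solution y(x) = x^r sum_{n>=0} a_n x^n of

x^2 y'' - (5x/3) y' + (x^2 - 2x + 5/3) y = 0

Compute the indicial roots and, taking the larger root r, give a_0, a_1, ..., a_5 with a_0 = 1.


Write in Frobenius form y'' + (p(x)/x) y' + (q(x)/x^2) y = 0:
  p(x) = -5/3,  q(x) = x^2 - 2x + 5/3.
Indicial equation: r(r-1) + (-5/3) r + (5/3) = 0 -> roots r_1 = 5/3, r_2 = 1.
Take r = r_1 = 5/3. Let y(x) = x^r sum_{n>=0} a_n x^n with a_0 = 1.
Substitute y = x^r sum a_n x^n and match x^{r+n}. The recurrence is
  D(n) a_n - 2 a_{n-1} + 1 a_{n-2} = 0,  where D(n) = (r+n)(r+n-1) + (-5/3)(r+n) + (5/3).
  a_n = [2 a_{n-1} - 1 a_{n-2}] / D(n).
Since the indicial polynomial factors as (r - r_1)(r - r_2), D(n) = (r_1 + n - r_1)(r_1 + n - r_2) = n(n + 2/3).
Evaluating step by step (a_0 = 1):
  n = 1: D(1) = 1(1 + 2/3) = 5/3; numerator = 2(1) = 2; a_1 = (2)/(5/3) = 6/5
  n = 2: D(2) = 2(2 + 2/3) = 16/3; numerator = 2(6/5) - 1(1) = 7/5; a_2 = (7/5)/(16/3) = 21/80
  n = 3: D(3) = 3(3 + 2/3) = 11; numerator = 2(21/80) - 1(6/5) = -27/40; a_3 = (-27/40)/(11) = -27/440
  n = 4: D(4) = 4(4 + 2/3) = 56/3; numerator = 2(-27/440) - 1(21/80) = -339/880; a_4 = (-339/880)/(56/3) = -1017/49280
  n = 5: D(5) = 5(5 + 2/3) = 85/3; numerator = 2(-1017/49280) - 1(-27/440) = 9/448; a_5 = (9/448)/(85/3) = 27/38080

r = 5/3; a_0 = 1; a_1 = 6/5; a_2 = 21/80; a_3 = -27/440; a_4 = -1017/49280; a_5 = 27/38080


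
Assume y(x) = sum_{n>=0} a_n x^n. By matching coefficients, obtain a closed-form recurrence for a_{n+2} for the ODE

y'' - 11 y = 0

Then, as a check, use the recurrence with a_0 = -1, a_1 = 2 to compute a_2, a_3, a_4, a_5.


Substitute y = sum_n a_n x^n into y'' + (const) y = 0.
y''(x) = sum_{n>=0} (n+2)(n+1) a_{n+2} x^n.
The ODE becomes sum_n [(n+2)(n+1) a_{n+2} - 11 a_n] x^n = 0.
Setting each coefficient to zero gives the recurrence:
  (n+2)(n+1) a_{n+2} - 11 a_n = 0,
  a_{n+2} = 11 / ((n+1)(n+2)) a_n.

Check with a_0 = -1, a_1 = 2 (apply the recurrence for n = 0, 1, 2, 3): a_0 = -1, a_1 = 2, a_2 = -11/2, a_3 = 11/3, a_4 = -121/24, a_5 = 121/60.

a_{n+2} = 11/((n+1)(n+2)) * a_n; check: a_0 = -1, a_1 = 2, a_2 = -11/2, a_3 = 11/3, a_4 = -121/24, a_5 = 121/60


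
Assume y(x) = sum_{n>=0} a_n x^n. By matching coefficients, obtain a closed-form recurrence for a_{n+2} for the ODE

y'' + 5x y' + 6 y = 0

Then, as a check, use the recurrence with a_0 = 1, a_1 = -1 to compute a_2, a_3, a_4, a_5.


Substitute y = sum_n a_n x^n.
y''(x) has coefficient (n+2)(n+1) a_{n+2} at x^n;
5 x y'(x) has coefficient 5 n a_n at x^n (shift);
6 y(x) has coefficient 6 a_n at x^n.
Matching x^n: (n+2)(n+1) a_{n+2} + (5n + 6) a_n = 0.
Thus a_{n+2} = (-5n - 6) / ((n+1)(n+2)) * a_n.

Check with a_0 = 1, a_1 = -1 (apply the recurrence for n = 0, 1, 2, 3): a_0 = 1, a_1 = -1, a_2 = -3, a_3 = 11/6, a_4 = 4, a_5 = -77/40.

a_(n+2) = (-5n - 6) / ((n+1)(n+2)) * a_n; check: a_0 = 1, a_1 = -1, a_2 = -3, a_3 = 11/6, a_4 = 4, a_5 = -77/40


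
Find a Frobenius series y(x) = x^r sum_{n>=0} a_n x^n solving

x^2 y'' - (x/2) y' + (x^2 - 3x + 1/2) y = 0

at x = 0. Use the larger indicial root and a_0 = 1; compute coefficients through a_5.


Write in Frobenius form y'' + (p(x)/x) y' + (q(x)/x^2) y = 0:
  p(x) = -1/2,  q(x) = x^2 - 3x + 1/2.
Indicial equation: r(r-1) + (-1/2) r + (1/2) = 0 -> roots r_1 = 1, r_2 = 1/2.
Take r = r_1 = 1. Let y(x) = x^r sum_{n>=0} a_n x^n with a_0 = 1.
Substitute y = x^r sum a_n x^n and match x^{r+n}. The recurrence is
  D(n) a_n - 3 a_{n-1} + 1 a_{n-2} = 0,  where D(n) = (r+n)(r+n-1) + (-1/2)(r+n) + (1/2).
  a_n = [3 a_{n-1} - 1 a_{n-2}] / D(n).
Since the indicial polynomial factors as (r - r_1)(r - r_2), D(n) = (r_1 + n - r_1)(r_1 + n - r_2) = n(n + 1/2).
Evaluating step by step (a_0 = 1):
  n = 1: D(1) = 1(1 + 1/2) = 3/2; numerator = 3(1) = 3; a_1 = (3)/(3/2) = 2
  n = 2: D(2) = 2(2 + 1/2) = 5; numerator = 3(2) - 1(1) = 5; a_2 = (5)/(5) = 1
  n = 3: D(3) = 3(3 + 1/2) = 21/2; numerator = 3(1) - 1(2) = 1; a_3 = (1)/(21/2) = 2/21
  n = 4: D(4) = 4(4 + 1/2) = 18; numerator = 3(2/21) - 1(1) = -5/7; a_4 = (-5/7)/(18) = -5/126
  n = 5: D(5) = 5(5 + 1/2) = 55/2; numerator = 3(-5/126) - 1(2/21) = -3/14; a_5 = (-3/14)/(55/2) = -3/385

r = 1; a_0 = 1; a_1 = 2; a_2 = 1; a_3 = 2/21; a_4 = -5/126; a_5 = -3/385


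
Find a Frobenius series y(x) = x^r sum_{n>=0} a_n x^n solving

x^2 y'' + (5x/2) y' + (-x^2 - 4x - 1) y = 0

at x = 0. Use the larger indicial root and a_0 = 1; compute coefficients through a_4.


Write in Frobenius form y'' + (p(x)/x) y' + (q(x)/x^2) y = 0:
  p(x) = 5/2,  q(x) = -x^2 - 4x - 1.
Indicial equation: r(r-1) + (5/2) r + (-1) = 0 -> roots r_1 = 1/2, r_2 = -2.
Take r = r_1 = 1/2. Let y(x) = x^r sum_{n>=0} a_n x^n with a_0 = 1.
Substitute y = x^r sum a_n x^n and match x^{r+n}. The recurrence is
  D(n) a_n - 4 a_{n-1} - 1 a_{n-2} = 0,  where D(n) = (r+n)(r+n-1) + (5/2)(r+n) + (-1).
  a_n = [4 a_{n-1} + 1 a_{n-2}] / D(n).
Since the indicial polynomial factors as (r - r_1)(r - r_2), D(n) = (r_1 + n - r_1)(r_1 + n - r_2) = n(n + 5/2).
Evaluating step by step (a_0 = 1):
  n = 1: D(1) = 1(1 + 5/2) = 7/2; numerator = 4(1) = 4; a_1 = (4)/(7/2) = 8/7
  n = 2: D(2) = 2(2 + 5/2) = 9; numerator = 4(8/7) + 1(1) = 39/7; a_2 = (39/7)/(9) = 13/21
  n = 3: D(3) = 3(3 + 5/2) = 33/2; numerator = 4(13/21) + 1(8/7) = 76/21; a_3 = (76/21)/(33/2) = 152/693
  n = 4: D(4) = 4(4 + 5/2) = 26; numerator = 4(152/693) + 1(13/21) = 1037/693; a_4 = (1037/693)/(26) = 1037/18018

r = 1/2; a_0 = 1; a_1 = 8/7; a_2 = 13/21; a_3 = 152/693; a_4 = 1037/18018


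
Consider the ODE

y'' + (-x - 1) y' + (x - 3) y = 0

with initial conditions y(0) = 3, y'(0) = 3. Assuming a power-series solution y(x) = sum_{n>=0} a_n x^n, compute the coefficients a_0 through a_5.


Ansatz: y(x) = sum_{n>=0} a_n x^n, so y'(x) = sum_{n>=1} n a_n x^(n-1) and y''(x) = sum_{n>=2} n(n-1) a_n x^(n-2).
Substitute into P(x) y'' + Q(x) y' + R(x) y = 0 with P(x) = 1, Q(x) = -x - 1, R(x) = x - 3, and match powers of x.
Initial conditions: a_0 = 3, a_1 = 3.
Setting the coefficient of each power of x to zero and solving order by order (substituting the coefficients already found):
  x^0: 2 a_2 - a_1 - 3 a_0 = 0  ->  2 a_2 = a_1 + 3 a_0 = 12  ->  a_2 = 6
  x^1: 6 a_3 - 2 a_2 - 4 a_1 + a_0 = 0  ->  6 a_3 = 2 a_2 + 4 a_1 - a_0 = 21  ->  a_3 = 7/2
  x^2: 12 a_4 - 3 a_3 - 5 a_2 + a_1 = 0  ->  12 a_4 = 3 a_3 + 5 a_2 - a_1 = 75/2  ->  a_4 = 25/8
  x^3: 20 a_5 - 4 a_4 - 6 a_3 + a_2 = 0  ->  20 a_5 = 4 a_4 + 6 a_3 - a_2 = 55/2  ->  a_5 = 11/8
Truncated series: y(x) = 3 + 3 x + 6 x^2 + (7/2) x^3 + (25/8) x^4 + (11/8) x^5 + O(x^6).

a_0 = 3; a_1 = 3; a_2 = 6; a_3 = 7/2; a_4 = 25/8; a_5 = 11/8


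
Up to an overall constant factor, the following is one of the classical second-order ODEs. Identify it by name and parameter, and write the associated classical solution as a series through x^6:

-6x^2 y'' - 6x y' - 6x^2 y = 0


All three coefficients share the factor -6; dividing through by -6 gives  x^2 y'' + x y' + x^2 y = 0.
This matches the Bessel equation x^2 y'' + x y' + (x^2 - nu^2) y = 0 with nu^2 = 0, so nu = 0; the solution bounded at x = 0 is J_0(x).
Frobenius at x = 0: indicial roots ±nu; for r = nu the recurrence k(k + 2nu) c_k = -c_{k-2} gives the standard series J_nu(x) = sum_{k>=0} (-1)^k / (k! (k+nu)!) (x/2)^(2k+nu). Evaluate the first 4 terms:
  k = 0: (-1)^0 / (0! * 0! * 2^0) x^0 = 1/(1*1*1) x^0 = (1) x^0
  k = 1: (-1)^1 / (1! * 1! * 2^2) x^2 = -1/(1*1*4) x^2 = (-1/4) x^2
  k = 2: (-1)^2 / (2! * 2! * 2^4) x^4 = 1/(2*2*16) x^4 = (1/64) x^4
  k = 3: (-1)^3 / (3! * 3! * 2^6) x^6 = -1/(6*6*64) x^6 = (-1/2304) x^6
Hence J_0(x) = -x^6/2304 + x^4/64 - x^2/4 + 1 + ....

J_0(x); series = -x^6/2304 + x^4/64 - x^2/4 + 1


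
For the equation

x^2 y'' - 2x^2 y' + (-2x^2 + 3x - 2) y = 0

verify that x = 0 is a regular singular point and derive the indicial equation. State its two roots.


Divide by x^2 to reach normal form y'' + P_1(x) y' + P_2(x) y = 0 with P_1(x) = -2 and P_2(x) = -2 + 3/x - 2/x^2.
x = 0 is a singular point because the y-coefficient -2 + 3/x - 2/x^2 has a pole at x = 0.
It is a regular singular point because x P_1(x) = p(x) = -2x and x^2 P_2(x) = q(x) = -2x^2 + 3x - 2 are polynomials, hence analytic at x = 0.
p(0) = 0,  q(0) = -2.
Indicial equation: r(r-1) + p(0) r + q(0) = 0, i.e. r^2 + (p(0) - 1) r + q(0) = 0, i.e. r^2 - 1 r - 2 = 0.
Discriminant: (-1)^2 - 4(-2) = 9, so r = (1 ± 3)/2.
Solving: r_1 = 2, r_2 = -1.

indicial: r^2 - 1 r - 2 = 0; roots r_1 = 2, r_2 = -1


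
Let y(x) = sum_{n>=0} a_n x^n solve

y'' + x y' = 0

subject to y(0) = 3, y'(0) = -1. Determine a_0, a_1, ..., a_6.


Ansatz: y(x) = sum_{n>=0} a_n x^n, so y'(x) = sum_{n>=1} n a_n x^(n-1) and y''(x) = sum_{n>=2} n(n-1) a_n x^(n-2).
Substitute into P(x) y'' + Q(x) y' + R(x) y = 0 with P(x) = 1, Q(x) = x, R(x) = 0, and match powers of x.
Initial conditions: a_0 = 3, a_1 = -1.
Setting the coefficient of each power of x to zero and solving order by order (substituting the coefficients already found):
  x^0: 2 a_2 = 0  ->  a_2 = 0
  x^1: 6 a_3 + a_1 = 0  ->  6 a_3 = -a_1 = 1  ->  a_3 = 1/6
  x^2: 12 a_4 + 2 a_2 = 0  ->  12 a_4 = -2 a_2 = 0  ->  a_4 = 0
  x^3: 20 a_5 + 3 a_3 = 0  ->  20 a_5 = -3 a_3 = -1/2  ->  a_5 = -1/40
  x^4: 30 a_6 + 4 a_4 = 0  ->  30 a_6 = -4 a_4 = 0  ->  a_6 = 0
Truncated series: y(x) = 3 - x + (1/6) x^3 - (1/40) x^5 + O(x^7).

a_0 = 3; a_1 = -1; a_2 = 0; a_3 = 1/6; a_4 = 0; a_5 = -1/40; a_6 = 0


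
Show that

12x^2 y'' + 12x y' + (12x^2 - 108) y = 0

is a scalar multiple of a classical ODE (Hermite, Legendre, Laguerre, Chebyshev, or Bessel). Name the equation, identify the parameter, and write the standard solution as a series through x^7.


All three coefficients share the factor 12; dividing through by 12 gives  x^2 y'' + x y' + (x^2 - 9) y = 0.
This matches the Bessel equation x^2 y'' + x y' + (x^2 - nu^2) y = 0 with nu^2 = 9, so nu = 3; the solution bounded at x = 0 is J_3(x).
Frobenius at x = 0: indicial roots ±nu; for r = nu the recurrence k(k + 2nu) c_k = -c_{k-2} gives the standard series J_nu(x) = sum_{k>=0} (-1)^k / (k! (k+nu)!) (x/2)^(2k+nu). Evaluate the first 3 terms:
  k = 0: (-1)^0 / (0! * 3! * 2^3) x^3 = 1/(1*6*8) x^3 = (1/48) x^3
  k = 1: (-1)^1 / (1! * 4! * 2^5) x^5 = -1/(1*24*32) x^5 = (-1/768) x^5
  k = 2: (-1)^2 / (2! * 5! * 2^7) x^7 = 1/(2*120*128) x^7 = (1/30720) x^7
Hence J_3(x) = x^7/30720 - x^5/768 + x^3/48 + ....

J_3(x); series = x^7/30720 - x^5/768 + x^3/48


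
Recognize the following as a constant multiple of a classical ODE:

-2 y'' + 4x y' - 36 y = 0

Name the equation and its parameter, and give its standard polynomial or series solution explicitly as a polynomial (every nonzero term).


All three coefficients share the factor -2; dividing through by -2 gives  y'' - 2x y' + 18 y = 0.
This matches the Hermite equation y'' - 2x y' + 2n y = 0 with 2n = 18, so n = 9; the polynomial solution is H_9(x).
With y = sum_k a_k x^k, matching x^k gives (k+2)(k+1) a_{k+2} = 2(k - n) a_k = 2(k - 9) a_k. The right side vanishes at k = 9, so the series with the parity of 9 terminates at degree 9.
Standard normalization: leading coefficient of H_n is 2^n, so a_9 = 2^9 = 512. Work downward with a_k = (k+1)(k+2) a_{k+2} / (2(k - n)):
  a_7 = (8)(9)(512) / (2(7 - 9)) = 36864/(-4) = -9216
  a_5 = (6)(7)(-9216) / (2(5 - 9)) = -387072/(-8) = 48384
  a_3 = (4)(5)(48384) / (2(3 - 9)) = 967680/(-12) = -80640
  a_1 = (2)(3)(-80640) / (2(1 - 9)) = -483840/(-16) = 30240
Hence H_9(x) = 512 x^9 - 9216 x^7 + 48384 x^5 - 80640 x^3 + 30240 x.

H_9(x); series = 512 x^9 - 9216 x^7 + 48384 x^5 - 80640 x^3 + 30240 x


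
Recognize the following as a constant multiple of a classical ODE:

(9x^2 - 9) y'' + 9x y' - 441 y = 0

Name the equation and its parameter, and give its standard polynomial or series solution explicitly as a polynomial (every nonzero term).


All three coefficients share the factor -9; dividing through by -9 gives  (1 - x^2) y'' - x y' + 49 y = 0.
This matches the Chebyshev equation (1 - x^2) y'' - x y' + n^2 y = 0 (note the -x y' term, not -2x y') with n^2 = 49, so n = 7; the polynomial solution is T_7(x).
With y = sum_k a_k x^k, matching x^k gives (k+2)(k+1) a_{k+2} = (k^2 - n^2) a_k = (k - 7)(k + 7) a_k. The right side vanishes at k = 7, so the series with the parity of 7 terminates at degree 7.
Standard normalization: leading coefficient of T_n is 2^(n-1), so a_7 = 2^6 = 64. Work downward with a_k = (k+1)(k+2) a_{k+2} / ((k - 7)(k + 7)):
  a_5 = (6)(7)(64) / ((5 - 7)(5 + 7)) = 2688/(-24) = -112
  a_3 = (4)(5)(-112) / ((3 - 7)(3 + 7)) = -2240/(-40) = 56
  a_1 = (2)(3)(56) / ((1 - 7)(1 + 7)) = 336/(-48) = -7
Hence T_7(x) = 64 x^7 - 112 x^5 + 56 x^3 - 7 x.

T_7(x); series = 64 x^7 - 112 x^5 + 56 x^3 - 7 x


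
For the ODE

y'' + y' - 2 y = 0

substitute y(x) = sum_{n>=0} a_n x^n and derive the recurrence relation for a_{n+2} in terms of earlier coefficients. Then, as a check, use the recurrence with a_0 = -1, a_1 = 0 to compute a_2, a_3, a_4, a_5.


Substitute y = sum_n a_n x^n.
y''(x) has coefficient (n+2)(n+1) a_{n+2} at x^n;
y'(x) has coefficient (n+1) a_{n+1} at x^n;
-2 y(x) has coefficient -2 a_n at x^n.
Matching x^n: (n+2)(n+1) a_{n+2} + (n+1) a_{n+1} - 2 a_n = 0.
Thus a_{n+2} = [-(n+1) a_{n+1} + 2 a_n] / ((n+1)(n+2)).

Check with a_0 = -1, a_1 = 0 (apply the recurrence for n = 0, 1, 2, 3): a_0 = -1, a_1 = 0, a_2 = -1, a_3 = 1/3, a_4 = -1/4, a_5 = 1/12.

a_(n+2) = [-(n+1) a_(n+1) + 2 a_n] / ((n+1)(n+2)); check: a_0 = -1, a_1 = 0, a_2 = -1, a_3 = 1/3, a_4 = -1/4, a_5 = 1/12


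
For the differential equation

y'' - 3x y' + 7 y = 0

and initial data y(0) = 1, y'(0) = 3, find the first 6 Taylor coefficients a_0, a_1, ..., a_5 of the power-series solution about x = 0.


Ansatz: y(x) = sum_{n>=0} a_n x^n, so y'(x) = sum_{n>=1} n a_n x^(n-1) and y''(x) = sum_{n>=2} n(n-1) a_n x^(n-2).
Substitute into P(x) y'' + Q(x) y' + R(x) y = 0 with P(x) = 1, Q(x) = -3x, R(x) = 7, and match powers of x.
Initial conditions: a_0 = 1, a_1 = 3.
Setting the coefficient of each power of x to zero and solving order by order (substituting the coefficients already found):
  x^0: 2 a_2 + 7 a_0 = 0  ->  2 a_2 = -7 a_0 = -7  ->  a_2 = -7/2
  x^1: 6 a_3 + 4 a_1 = 0  ->  6 a_3 = -4 a_1 = -12  ->  a_3 = -2
  x^2: 12 a_4 + a_2 = 0  ->  12 a_4 = -a_2 = 7/2  ->  a_4 = 7/24
  x^3: 20 a_5 - 2 a_3 = 0  ->  20 a_5 = 2 a_3 = -4  ->  a_5 = -1/5
Truncated series: y(x) = 1 + 3 x - (7/2) x^2 - 2 x^3 + (7/24) x^4 - (1/5) x^5 + O(x^6).

a_0 = 1; a_1 = 3; a_2 = -7/2; a_3 = -2; a_4 = 7/24; a_5 = -1/5


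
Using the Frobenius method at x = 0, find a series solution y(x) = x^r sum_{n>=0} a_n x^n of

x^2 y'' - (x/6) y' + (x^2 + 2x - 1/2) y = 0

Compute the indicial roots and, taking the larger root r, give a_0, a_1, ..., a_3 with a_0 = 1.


Write in Frobenius form y'' + (p(x)/x) y' + (q(x)/x^2) y = 0:
  p(x) = -1/6,  q(x) = x^2 + 2x - 1/2.
Indicial equation: r(r-1) + (-1/6) r + (-1/2) = 0 -> roots r_1 = 3/2, r_2 = -1/3.
Take r = r_1 = 3/2. Let y(x) = x^r sum_{n>=0} a_n x^n with a_0 = 1.
Substitute y = x^r sum a_n x^n and match x^{r+n}. The recurrence is
  D(n) a_n + 2 a_{n-1} + 1 a_{n-2} = 0,  where D(n) = (r+n)(r+n-1) + (-1/6)(r+n) + (-1/2).
  a_n = [-2 a_{n-1} - 1 a_{n-2}] / D(n).
Since the indicial polynomial factors as (r - r_1)(r - r_2), D(n) = (r_1 + n - r_1)(r_1 + n - r_2) = n(n + 11/6).
Evaluating step by step (a_0 = 1):
  n = 1: D(1) = 1(1 + 11/6) = 17/6; numerator = -2(1) = -2; a_1 = (-2)/(17/6) = -12/17
  n = 2: D(2) = 2(2 + 11/6) = 23/3; numerator = -2(-12/17) - 1(1) = 7/17; a_2 = (7/17)/(23/3) = 21/391
  n = 3: D(3) = 3(3 + 11/6) = 29/2; numerator = -2(21/391) - 1(-12/17) = 234/391; a_3 = (234/391)/(29/2) = 468/11339

r = 3/2; a_0 = 1; a_1 = -12/17; a_2 = 21/391; a_3 = 468/11339


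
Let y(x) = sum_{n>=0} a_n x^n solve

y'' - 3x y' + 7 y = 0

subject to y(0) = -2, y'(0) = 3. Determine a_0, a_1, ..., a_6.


Ansatz: y(x) = sum_{n>=0} a_n x^n, so y'(x) = sum_{n>=1} n a_n x^(n-1) and y''(x) = sum_{n>=2} n(n-1) a_n x^(n-2).
Substitute into P(x) y'' + Q(x) y' + R(x) y = 0 with P(x) = 1, Q(x) = -3x, R(x) = 7, and match powers of x.
Initial conditions: a_0 = -2, a_1 = 3.
Setting the coefficient of each power of x to zero and solving order by order (substituting the coefficients already found):
  x^0: 2 a_2 + 7 a_0 = 0  ->  2 a_2 = -7 a_0 = 14  ->  a_2 = 7
  x^1: 6 a_3 + 4 a_1 = 0  ->  6 a_3 = -4 a_1 = -12  ->  a_3 = -2
  x^2: 12 a_4 + a_2 = 0  ->  12 a_4 = -a_2 = -7  ->  a_4 = -7/12
  x^3: 20 a_5 - 2 a_3 = 0  ->  20 a_5 = 2 a_3 = -4  ->  a_5 = -1/5
  x^4: 30 a_6 - 5 a_4 = 0  ->  30 a_6 = 5 a_4 = -35/12  ->  a_6 = -7/72
Truncated series: y(x) = -2 + 3 x + 7 x^2 - 2 x^3 - (7/12) x^4 - (1/5) x^5 - (7/72) x^6 + O(x^7).

a_0 = -2; a_1 = 3; a_2 = 7; a_3 = -2; a_4 = -7/12; a_5 = -1/5; a_6 = -7/72


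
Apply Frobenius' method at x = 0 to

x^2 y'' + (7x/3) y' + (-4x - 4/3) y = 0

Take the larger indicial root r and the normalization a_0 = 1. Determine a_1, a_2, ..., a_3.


Write in Frobenius form y'' + (p(x)/x) y' + (q(x)/x^2) y = 0:
  p(x) = 7/3,  q(x) = -4x - 4/3.
Indicial equation: r(r-1) + (7/3) r + (-4/3) = 0 -> roots r_1 = 2/3, r_2 = -2.
Take r = r_1 = 2/3. Let y(x) = x^r sum_{n>=0} a_n x^n with a_0 = 1.
Substitute y = x^r sum a_n x^n and match x^{r+n}. The recurrence is
  D(n) a_n - 4 a_{n-1} = 0,  where D(n) = (r+n)(r+n-1) + (7/3)(r+n) + (-4/3).
  a_n = 4 / D(n) * a_{n-1}.
Since the indicial polynomial factors as (r - r_1)(r - r_2), D(n) = (r_1 + n - r_1)(r_1 + n - r_2) = n(n + 8/3).
Evaluating step by step (a_0 = 1):
  n = 1: D(1) = 1(1 + 8/3) = 11/3; numerator = 4(1) = 4; a_1 = (4)/(11/3) = 12/11
  n = 2: D(2) = 2(2 + 8/3) = 28/3; numerator = 4(12/11) = 48/11; a_2 = (48/11)/(28/3) = 36/77
  n = 3: D(3) = 3(3 + 8/3) = 17; numerator = 4(36/77) = 144/77; a_3 = (144/77)/(17) = 144/1309

r = 2/3; a_0 = 1; a_1 = 12/11; a_2 = 36/77; a_3 = 144/1309


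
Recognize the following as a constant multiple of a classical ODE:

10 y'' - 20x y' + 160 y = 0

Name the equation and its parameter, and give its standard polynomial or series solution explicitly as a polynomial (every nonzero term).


All three coefficients share the factor 10; dividing through by 10 gives  y'' - 2x y' + 16 y = 0.
This matches the Hermite equation y'' - 2x y' + 2n y = 0 with 2n = 16, so n = 8; the polynomial solution is H_8(x).
With y = sum_k a_k x^k, matching x^k gives (k+2)(k+1) a_{k+2} = 2(k - n) a_k = 2(k - 8) a_k. The right side vanishes at k = 8, so the series with the parity of 8 terminates at degree 8.
Standard normalization: leading coefficient of H_n is 2^n, so a_8 = 2^8 = 256. Work downward with a_k = (k+1)(k+2) a_{k+2} / (2(k - n)):
  a_6 = (7)(8)(256) / (2(6 - 8)) = 14336/(-4) = -3584
  a_4 = (5)(6)(-3584) / (2(4 - 8)) = -107520/(-8) = 13440
  a_2 = (3)(4)(13440) / (2(2 - 8)) = 161280/(-12) = -13440
  a_0 = (1)(2)(-13440) / (2(0 - 8)) = -26880/(-16) = 1680
Hence H_8(x) = 256 x^8 - 3584 x^6 + 13440 x^4 - 13440 x^2 + 1680.

H_8(x); series = 256 x^8 - 3584 x^6 + 13440 x^4 - 13440 x^2 + 1680


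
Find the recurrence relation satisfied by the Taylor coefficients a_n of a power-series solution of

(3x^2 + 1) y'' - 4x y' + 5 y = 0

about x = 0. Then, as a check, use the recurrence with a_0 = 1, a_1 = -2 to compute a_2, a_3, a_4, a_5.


Substitute y = sum_n a_n x^n.
(1 + 3 x^2) y'' contributes (n+2)(n+1) a_{n+2} + 3 n(n-1) a_n at x^n.
-4 x y'(x) contributes -4 n a_n at x^n.
5 y(x) contributes 5 a_n at x^n.
Matching x^n: (n+2)(n+1) a_{n+2} + (3 n(n-1) - 4 n + 5) a_n = 0.
Thus a_{n+2} = (-3 n(n-1) + 4 n - 5) / ((n+1)(n+2)) * a_n.

Check with a_0 = 1, a_1 = -2 (apply the recurrence for n = 0, 1, 2, 3): a_0 = 1, a_1 = -2, a_2 = -5/2, a_3 = 1/3, a_4 = 5/8, a_5 = -11/60.

a_(n+2) = (-3 n(n-1) + 4 n - 5) / ((n+1)(n+2)) * a_n; check: a_0 = 1, a_1 = -2, a_2 = -5/2, a_3 = 1/3, a_4 = 5/8, a_5 = -11/60


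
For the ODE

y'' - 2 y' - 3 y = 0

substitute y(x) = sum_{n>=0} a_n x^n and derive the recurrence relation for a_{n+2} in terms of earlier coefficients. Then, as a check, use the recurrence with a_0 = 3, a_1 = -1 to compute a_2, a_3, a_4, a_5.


Substitute y = sum_n a_n x^n.
y''(x) has coefficient (n+2)(n+1) a_{n+2} at x^n;
-2 y'(x) has coefficient -2 (n+1) a_{n+1} at x^n;
-3 y(x) has coefficient -3 a_n at x^n.
Matching x^n: (n+2)(n+1) a_{n+2} - 2 (n+1) a_{n+1} - 3 a_n = 0.
Thus a_{n+2} = [2 (n+1) a_{n+1} + 3 a_n] / ((n+1)(n+2)).

Check with a_0 = 3, a_1 = -1 (apply the recurrence for n = 0, 1, 2, 3): a_0 = 3, a_1 = -1, a_2 = 7/2, a_3 = 11/6, a_4 = 43/24, a_5 = 119/120.

a_(n+2) = [2 (n+1) a_(n+1) + 3 a_n] / ((n+1)(n+2)); check: a_0 = 3, a_1 = -1, a_2 = 7/2, a_3 = 11/6, a_4 = 43/24, a_5 = 119/120


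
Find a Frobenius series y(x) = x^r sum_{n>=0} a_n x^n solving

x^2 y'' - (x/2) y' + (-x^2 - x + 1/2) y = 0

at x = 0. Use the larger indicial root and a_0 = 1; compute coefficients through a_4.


Write in Frobenius form y'' + (p(x)/x) y' + (q(x)/x^2) y = 0:
  p(x) = -1/2,  q(x) = -x^2 - x + 1/2.
Indicial equation: r(r-1) + (-1/2) r + (1/2) = 0 -> roots r_1 = 1, r_2 = 1/2.
Take r = r_1 = 1. Let y(x) = x^r sum_{n>=0} a_n x^n with a_0 = 1.
Substitute y = x^r sum a_n x^n and match x^{r+n}. The recurrence is
  D(n) a_n - 1 a_{n-1} - 1 a_{n-2} = 0,  where D(n) = (r+n)(r+n-1) + (-1/2)(r+n) + (1/2).
  a_n = [1 a_{n-1} + 1 a_{n-2}] / D(n).
Since the indicial polynomial factors as (r - r_1)(r - r_2), D(n) = (r_1 + n - r_1)(r_1 + n - r_2) = n(n + 1/2).
Evaluating step by step (a_0 = 1):
  n = 1: D(1) = 1(1 + 1/2) = 3/2; numerator = 1(1) = 1; a_1 = (1)/(3/2) = 2/3
  n = 2: D(2) = 2(2 + 1/2) = 5; numerator = 1(2/3) + 1(1) = 5/3; a_2 = (5/3)/(5) = 1/3
  n = 3: D(3) = 3(3 + 1/2) = 21/2; numerator = 1(1/3) + 1(2/3) = 1; a_3 = (1)/(21/2) = 2/21
  n = 4: D(4) = 4(4 + 1/2) = 18; numerator = 1(2/21) + 1(1/3) = 3/7; a_4 = (3/7)/(18) = 1/42

r = 1; a_0 = 1; a_1 = 2/3; a_2 = 1/3; a_3 = 2/21; a_4 = 1/42


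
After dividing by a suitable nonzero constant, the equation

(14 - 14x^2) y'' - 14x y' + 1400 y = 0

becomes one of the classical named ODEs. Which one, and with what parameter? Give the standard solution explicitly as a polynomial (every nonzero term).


All three coefficients share the factor 14; dividing through by 14 gives  (1 - x^2) y'' - x y' + 100 y = 0.
This matches the Chebyshev equation (1 - x^2) y'' - x y' + n^2 y = 0 (note the -x y' term, not -2x y') with n^2 = 100, so n = 10; the polynomial solution is T_10(x).
With y = sum_k a_k x^k, matching x^k gives (k+2)(k+1) a_{k+2} = (k^2 - n^2) a_k = (k - 10)(k + 10) a_k. The right side vanishes at k = 10, so the series with the parity of 10 terminates at degree 10.
Standard normalization: leading coefficient of T_n is 2^(n-1), so a_10 = 2^9 = 512. Work downward with a_k = (k+1)(k+2) a_{k+2} / ((k - 10)(k + 10)):
  a_8 = (9)(10)(512) / ((8 - 10)(8 + 10)) = 46080/(-36) = -1280
  a_6 = (7)(8)(-1280) / ((6 - 10)(6 + 10)) = -71680/(-64) = 1120
  a_4 = (5)(6)(1120) / ((4 - 10)(4 + 10)) = 33600/(-84) = -400
  a_2 = (3)(4)(-400) / ((2 - 10)(2 + 10)) = -4800/(-96) = 50
  a_0 = (1)(2)(50) / ((0 - 10)(0 + 10)) = 100/(-100) = -1
Hence T_10(x) = 512 x^10 - 1280 x^8 + 1120 x^6 - 400 x^4 + 50 x^2 - 1.

T_10(x); series = 512 x^10 - 1280 x^8 + 1120 x^6 - 400 x^4 + 50 x^2 - 1
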